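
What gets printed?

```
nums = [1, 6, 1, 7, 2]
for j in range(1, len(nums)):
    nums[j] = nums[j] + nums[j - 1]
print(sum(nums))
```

j=1: nums[1] = 6+1 = 7 → [1, 7, 1, 7, 2]
j=2: nums[2] = 1+7 = 8 → [1, 7, 8, 7, 2]
j=3: nums[3] = 7+8 = 15 → [1, 7, 8, 15, 2]
j=4: nums[4] = 2+15 = 17 → [1, 7, 8, 15, 17]
sum = 48

48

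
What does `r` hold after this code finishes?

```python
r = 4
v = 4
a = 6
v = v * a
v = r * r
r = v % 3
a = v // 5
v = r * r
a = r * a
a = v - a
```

v = 4*6 = 24
v = 4*4 = 16
r = 16%3 = 1
a = 16//5 = 3
v = 1*1 = 1
a = 1*3 = 3
a = 1-3 = -2

1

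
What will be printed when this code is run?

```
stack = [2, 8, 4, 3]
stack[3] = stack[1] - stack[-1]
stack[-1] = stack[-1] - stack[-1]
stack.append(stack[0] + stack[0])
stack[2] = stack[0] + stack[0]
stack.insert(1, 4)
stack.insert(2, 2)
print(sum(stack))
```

stack[3] = stack[1]-stack[-1] = 8-3 = 5 → [2, 8, 4, 5]
stack[-1] = stack[-1]-stack[-1] = 5-5 = 0 → [2, 8, 4, 0]
append stack[0]+stack[0] = 2+2 = 4 → [2, 8, 4, 0, 4]
stack[2] = stack[0]+stack[0] = 2+2 = 4 → [2, 8, 4, 0, 4]
insert 4 at 1 → [2, 4, 8, 4, 0, 4]
insert 2 at 2 → [2, 4, 2, 8, 4, 0, 4]
sum = 24

24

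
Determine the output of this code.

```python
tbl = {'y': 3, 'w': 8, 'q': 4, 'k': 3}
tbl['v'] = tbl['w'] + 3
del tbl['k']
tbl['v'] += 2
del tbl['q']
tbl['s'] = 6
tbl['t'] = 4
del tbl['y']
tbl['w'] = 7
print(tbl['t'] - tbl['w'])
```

-3

tbl['v'] = tbl['w']+3 = 11 → {'y': 3, 'w': 8, 'q': 4, 'k': 3, 'v': 11}
del 'k' → {'y': 3, 'w': 8, 'q': 4, 'v': 11}
tbl['v'] = 11+2 = 13 → {'y': 3, 'w': 8, 'q': 4, 'v': 13}
del 'q' → {'y': 3, 'w': 8, 'v': 13}
tbl['s'] = 6 → {'y': 3, 'w': 8, 'v': 13, 's': 6}
tbl['t'] = 4 → {'y': 3, 'w': 8, 'v': 13, 's': 6, 't': 4}
del 'y' → {'w': 8, 'v': 13, 's': 6, 't': 4}
tbl['w'] = 7 → {'w': 7, 'v': 13, 's': 6, 't': 4}
tbl['t']-tbl['w'] = 4-7 = -3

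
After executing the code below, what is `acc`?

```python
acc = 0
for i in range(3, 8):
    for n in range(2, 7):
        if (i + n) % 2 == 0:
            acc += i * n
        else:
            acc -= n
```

i=3,n=2: odd sum, acc = 0-2 = -2
i=3,n=3: even sum, acc = (-2)+9 = 7
i=3,n=4: odd sum, acc = 7-4 = 3
i=3,n=5: even sum, acc = 3+15 = 18
i=3,n=6: odd sum, acc = 18-6 = 12
i=4,n=2: even sum, acc = 12+8 = 20
i=4,n=3: odd sum, acc = 20-3 = 17
i=4,n=4: even sum, acc = 17+16 = 33
i=4,n=5: odd sum, acc = 33-5 = 28
i=4,n=6: even sum, acc = 28+24 = 52
i=5,n=2: odd sum, acc = 52-2 = 50
i=5,n=3: even sum, acc = 50+15 = 65
i=5,n=4: odd sum, acc = 65-4 = 61
i=5,n=5: even sum, acc = 61+25 = 86
i=5,n=6: odd sum, acc = 86-6 = 80
i=6,n=2: even sum, acc = 80+12 = 92
i=6,n=3: odd sum, acc = 92-3 = 89
i=6,n=4: even sum, acc = 89+24 = 113
i=6,n=5: odd sum, acc = 113-5 = 108
i=6,n=6: even sum, acc = 108+36 = 144
i=7,n=2: odd sum, acc = 144-2 = 142
i=7,n=3: even sum, acc = 142+21 = 163
i=7,n=4: odd sum, acc = 163-4 = 159
i=7,n=5: even sum, acc = 159+35 = 194
i=7,n=6: odd sum, acc = 194-6 = 188

188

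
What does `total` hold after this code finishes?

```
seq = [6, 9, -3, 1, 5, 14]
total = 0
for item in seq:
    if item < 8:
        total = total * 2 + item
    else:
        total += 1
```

52

item=6: <8, total = 0*2+6 = 6
item=9: not <8, total = 6+1 = 7
item=-3: <8, total = 7*2+(-3) = 11
item=1: <8, total = 11*2+1 = 23
item=5: <8, total = 23*2+5 = 51
item=14: not <8, total = 51+1 = 52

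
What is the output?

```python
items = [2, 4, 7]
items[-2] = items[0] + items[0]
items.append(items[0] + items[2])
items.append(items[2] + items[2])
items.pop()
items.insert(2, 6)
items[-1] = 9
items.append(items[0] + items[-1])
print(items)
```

[2, 4, 6, 7, 9, 11]

items[-2] = items[0]+items[0] = 2+2 = 4 → [2, 4, 7]
append items[0]+items[2] = 2+7 = 9 → [2, 4, 7, 9]
append items[2]+items[2] = 7+7 = 14 → [2, 4, 7, 9, 14]
pop() removes 14 → [2, 4, 7, 9]
insert 6 at 2 → [2, 4, 6, 7, 9]
items[-1] = 9 → [2, 4, 6, 7, 9]
append items[0]+items[-1] = 2+9 = 11 → [2, 4, 6, 7, 9, 11]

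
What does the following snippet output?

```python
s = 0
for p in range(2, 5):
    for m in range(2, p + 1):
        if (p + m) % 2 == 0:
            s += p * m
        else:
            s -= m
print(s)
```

p=2,m=2: even sum, s = 0+4 = 4
p=3,m=2: odd sum, s = 4-2 = 2
p=3,m=3: even sum, s = 2+9 = 11
p=4,m=2: even sum, s = 11+8 = 19
p=4,m=3: odd sum, s = 19-3 = 16
p=4,m=4: even sum, s = 16+16 = 32

32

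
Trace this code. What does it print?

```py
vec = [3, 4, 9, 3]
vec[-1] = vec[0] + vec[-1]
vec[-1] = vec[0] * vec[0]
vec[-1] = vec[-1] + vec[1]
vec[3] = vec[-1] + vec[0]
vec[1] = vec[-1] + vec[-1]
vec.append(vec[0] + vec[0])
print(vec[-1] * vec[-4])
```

192

vec[-1] = vec[0]+vec[-1] = 3+3 = 6 → [3, 4, 9, 6]
vec[-1] = vec[0]*vec[0] = 3*3 = 9 → [3, 4, 9, 9]
vec[-1] = vec[-1]+vec[1] = 9+4 = 13 → [3, 4, 9, 13]
vec[3] = vec[-1]+vec[0] = 13+3 = 16 → [3, 4, 9, 16]
vec[1] = vec[-1]+vec[-1] = 16+16 = 32 → [3, 32, 9, 16]
append vec[0]+vec[0] = 3+3 = 6 → [3, 32, 9, 16, 6]
vec[-1]*vec[-4] = 6*32 = 192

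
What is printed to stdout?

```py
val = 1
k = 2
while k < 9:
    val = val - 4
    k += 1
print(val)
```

k=2: val = 1-4 = -3
k=3: val = (-3)-4 = -7
k=4: val = (-7)-4 = -11
k=5: val = (-11)-4 = -15
k=6: val = (-15)-4 = -19
k=7: val = (-19)-4 = -23
k=8: val = (-23)-4 = -27

-27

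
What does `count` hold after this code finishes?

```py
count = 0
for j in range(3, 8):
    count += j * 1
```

j=3: count = 0+3*1 = 3
j=4: count = 3+4*1 = 7
j=5: count = 7+5*1 = 12
j=6: count = 12+6*1 = 18
j=7: count = 18+7*1 = 25

25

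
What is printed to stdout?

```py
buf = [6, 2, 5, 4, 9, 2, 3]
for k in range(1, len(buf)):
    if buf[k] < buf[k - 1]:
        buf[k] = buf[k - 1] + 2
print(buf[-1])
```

k=1: 2<6, buf[1] = 6+2 = 8 → [6, 8, 5, 4, 9, 2, 3]
k=2: 5<8, buf[2] = 8+2 = 10 → [6, 8, 10, 4, 9, 2, 3]
k=3: 4<10, buf[3] = 10+2 = 12 → [6, 8, 10, 12, 9, 2, 3]
k=4: 9<12, buf[4] = 12+2 = 14 → [6, 8, 10, 12, 14, 2, 3]
k=5: 2<14, buf[5] = 14+2 = 16 → [6, 8, 10, 12, 14, 16, 3]
k=6: 3<16, buf[6] = 16+2 = 18 → [6, 8, 10, 12, 14, 16, 18]

18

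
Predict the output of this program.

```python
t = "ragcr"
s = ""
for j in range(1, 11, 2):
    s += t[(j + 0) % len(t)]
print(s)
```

acrgr

j=1: add t[1]='a' → 'a'
j=3: add t[3]='c' → 'ac'
j=5: add t[0]='r' → 'acr'
j=7: add t[2]='g' → 'acrg'
j=9: add t[4]='r' → 'acrgr'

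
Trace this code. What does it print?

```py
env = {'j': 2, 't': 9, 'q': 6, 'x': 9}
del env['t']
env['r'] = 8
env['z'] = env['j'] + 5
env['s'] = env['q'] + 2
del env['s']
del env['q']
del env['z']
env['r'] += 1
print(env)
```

del 't' → {'j': 2, 'q': 6, 'x': 9}
env['r'] = 8 → {'j': 2, 'q': 6, 'x': 9, 'r': 8}
env['z'] = env['j']+5 = 7 → {'j': 2, 'q': 6, 'x': 9, 'r': 8, 'z': 7}
env['s'] = env['q']+2 = 8 → {'j': 2, 'q': 6, 'x': 9, 'r': 8, 'z': 7, 's': 8}
del 's' → {'j': 2, 'q': 6, 'x': 9, 'r': 8, 'z': 7}
del 'q' → {'j': 2, 'x': 9, 'r': 8, 'z': 7}
del 'z' → {'j': 2, 'x': 9, 'r': 8}
env['r'] = 8+1 = 9 → {'j': 2, 'x': 9, 'r': 9}

{'j': 2, 'x': 9, 'r': 9}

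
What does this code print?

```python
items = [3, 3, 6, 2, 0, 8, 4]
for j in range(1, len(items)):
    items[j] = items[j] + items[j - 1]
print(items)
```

j=1: items[1] = 3+3 = 6 → [3, 6, 6, 2, 0, 8, 4]
j=2: items[2] = 6+6 = 12 → [3, 6, 12, 2, 0, 8, 4]
j=3: items[3] = 2+12 = 14 → [3, 6, 12, 14, 0, 8, 4]
j=4: items[4] = 0+14 = 14 → [3, 6, 12, 14, 14, 8, 4]
j=5: items[5] = 8+14 = 22 → [3, 6, 12, 14, 14, 22, 4]
j=6: items[6] = 4+22 = 26 → [3, 6, 12, 14, 14, 22, 26]

[3, 6, 12, 14, 14, 22, 26]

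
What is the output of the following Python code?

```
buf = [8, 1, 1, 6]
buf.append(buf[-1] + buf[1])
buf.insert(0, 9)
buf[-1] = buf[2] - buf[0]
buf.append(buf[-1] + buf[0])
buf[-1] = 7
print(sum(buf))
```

24

append buf[-1]+buf[1] = 6+1 = 7 → [8, 1, 1, 6, 7]
insert 9 at 0 → [9, 8, 1, 1, 6, 7]
buf[-1] = buf[2]-buf[0] = 1-9 = -8 → [9, 8, 1, 1, 6, -8]
append buf[-1]+buf[0] = (-8)+9 = 1 → [9, 8, 1, 1, 6, -8, 1]
buf[-1] = 7 → [9, 8, 1, 1, 6, -8, 7]
sum = 24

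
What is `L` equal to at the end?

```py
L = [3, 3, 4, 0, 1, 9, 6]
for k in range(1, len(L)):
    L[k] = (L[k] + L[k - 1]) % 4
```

[3, 2, 2, 2, 3, 0, 2]

k=1: L[1] = (3+3)%4 = 2 → [3, 2, 4, 0, 1, 9, 6]
k=2: L[2] = (4+2)%4 = 2 → [3, 2, 2, 0, 1, 9, 6]
k=3: L[3] = (0+2)%4 = 2 → [3, 2, 2, 2, 1, 9, 6]
k=4: L[4] = (1+2)%4 = 3 → [3, 2, 2, 2, 3, 9, 6]
k=5: L[5] = (9+3)%4 = 0 → [3, 2, 2, 2, 3, 0, 6]
k=6: L[6] = (6+0)%4 = 2 → [3, 2, 2, 2, 3, 0, 2]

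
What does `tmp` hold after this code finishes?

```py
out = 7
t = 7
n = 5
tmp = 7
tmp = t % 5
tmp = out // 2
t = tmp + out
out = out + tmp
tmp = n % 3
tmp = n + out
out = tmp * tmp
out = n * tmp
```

15

tmp = 7%5 = 2
tmp = 7//2 = 3
t = 3+7 = 10
out = 7+3 = 10
tmp = 5%3 = 2
tmp = 5+10 = 15
out = 15*15 = 225
out = 5*15 = 75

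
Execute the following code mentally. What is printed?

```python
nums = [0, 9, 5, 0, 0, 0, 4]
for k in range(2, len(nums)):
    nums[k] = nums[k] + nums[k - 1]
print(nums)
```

k=2: nums[2] = 5+9 = 14 → [0, 9, 14, 0, 0, 0, 4]
k=3: nums[3] = 0+14 = 14 → [0, 9, 14, 14, 0, 0, 4]
k=4: nums[4] = 0+14 = 14 → [0, 9, 14, 14, 14, 0, 4]
k=5: nums[5] = 0+14 = 14 → [0, 9, 14, 14, 14, 14, 4]
k=6: nums[6] = 4+14 = 18 → [0, 9, 14, 14, 14, 14, 18]

[0, 9, 14, 14, 14, 14, 18]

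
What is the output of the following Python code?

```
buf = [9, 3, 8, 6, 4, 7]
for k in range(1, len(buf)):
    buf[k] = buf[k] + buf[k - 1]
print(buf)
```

[9, 12, 20, 26, 30, 37]

k=1: buf[1] = 3+9 = 12 → [9, 12, 8, 6, 4, 7]
k=2: buf[2] = 8+12 = 20 → [9, 12, 20, 6, 4, 7]
k=3: buf[3] = 6+20 = 26 → [9, 12, 20, 26, 4, 7]
k=4: buf[4] = 4+26 = 30 → [9, 12, 20, 26, 30, 7]
k=5: buf[5] = 7+30 = 37 → [9, 12, 20, 26, 30, 37]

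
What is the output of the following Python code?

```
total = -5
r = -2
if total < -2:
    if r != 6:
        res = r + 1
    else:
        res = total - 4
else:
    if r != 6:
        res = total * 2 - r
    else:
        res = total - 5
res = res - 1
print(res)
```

total=-5, r=-2
total < -2 is True; r != 6 is True
→ res = r + 1 = -1
res = (-1)-1 = -2

-2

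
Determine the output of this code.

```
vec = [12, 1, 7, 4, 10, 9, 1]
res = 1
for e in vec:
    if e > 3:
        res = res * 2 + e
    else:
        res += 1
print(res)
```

342

e=12: >3, res = 1*2+12 = 14
e=1: not >3, res = 14+1 = 15
e=7: >3, res = 15*2+7 = 37
e=4: >3, res = 37*2+4 = 78
e=10: >3, res = 78*2+10 = 166
e=9: >3, res = 166*2+9 = 341
e=1: not >3, res = 341+1 = 342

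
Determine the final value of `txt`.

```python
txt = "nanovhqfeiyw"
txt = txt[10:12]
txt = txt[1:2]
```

'w'

slice [10:12] → 'yw'
slice [1:2] → 'w'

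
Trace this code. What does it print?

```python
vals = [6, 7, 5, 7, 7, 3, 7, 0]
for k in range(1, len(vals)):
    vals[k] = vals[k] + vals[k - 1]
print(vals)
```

[6, 13, 18, 25, 32, 35, 42, 42]

k=1: vals[1] = 7+6 = 13 → [6, 13, 5, 7, 7, 3, 7, 0]
k=2: vals[2] = 5+13 = 18 → [6, 13, 18, 7, 7, 3, 7, 0]
k=3: vals[3] = 7+18 = 25 → [6, 13, 18, 25, 7, 3, 7, 0]
k=4: vals[4] = 7+25 = 32 → [6, 13, 18, 25, 32, 3, 7, 0]
k=5: vals[5] = 3+32 = 35 → [6, 13, 18, 25, 32, 35, 7, 0]
k=6: vals[6] = 7+35 = 42 → [6, 13, 18, 25, 32, 35, 42, 0]
k=7: vals[7] = 0+42 = 42 → [6, 13, 18, 25, 32, 35, 42, 42]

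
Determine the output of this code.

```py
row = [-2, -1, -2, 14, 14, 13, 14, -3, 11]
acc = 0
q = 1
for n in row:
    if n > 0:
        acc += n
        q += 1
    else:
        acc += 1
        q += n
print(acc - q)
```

72

n=-2: not >0, acc = 0+1 = 1; q=-1
n=-1: not >0, acc = 1+1 = 2; q=-2
n=-2: not >0, acc = 2+1 = 3; q=-4
n=14: >0, acc = 3+14 = 17; q=-3
n=14: >0, acc = 17+14 = 31; q=-2
n=13: >0, acc = 31+13 = 44; q=-1
n=14: >0, acc = 44+14 = 58; q=0
n=-3: not >0, acc = 58+1 = 59; q=-3
n=11: >0, acc = 59+11 = 70; q=-2
acc-q = 70-(-2) = 72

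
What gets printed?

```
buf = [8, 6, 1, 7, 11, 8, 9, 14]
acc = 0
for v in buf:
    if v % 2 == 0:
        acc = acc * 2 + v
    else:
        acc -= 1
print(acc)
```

104

v=8: even, acc = 0*2+8 = 8
v=6: even, acc = 8*2+6 = 22
v=1: not even, acc = 22-1 = 21
v=7: not even, acc = 21-1 = 20
v=11: not even, acc = 20-1 = 19
v=8: even, acc = 19*2+8 = 46
v=9: not even, acc = 46-1 = 45
v=14: even, acc = 45*2+14 = 104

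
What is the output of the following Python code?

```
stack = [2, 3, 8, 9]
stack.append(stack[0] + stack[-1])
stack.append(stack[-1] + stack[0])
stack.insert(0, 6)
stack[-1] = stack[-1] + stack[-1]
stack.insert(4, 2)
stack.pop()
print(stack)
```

[6, 2, 3, 8, 2, 9, 11]

append stack[0]+stack[-1] = 2+9 = 11 → [2, 3, 8, 9, 11]
append stack[-1]+stack[0] = 11+2 = 13 → [2, 3, 8, 9, 11, 13]
insert 6 at 0 → [6, 2, 3, 8, 9, 11, 13]
stack[-1] = stack[-1]+stack[-1] = 13+13 = 26 → [6, 2, 3, 8, 9, 11, 26]
insert 2 at 4 → [6, 2, 3, 8, 2, 9, 11, 26]
pop() removes 26 → [6, 2, 3, 8, 2, 9, 11]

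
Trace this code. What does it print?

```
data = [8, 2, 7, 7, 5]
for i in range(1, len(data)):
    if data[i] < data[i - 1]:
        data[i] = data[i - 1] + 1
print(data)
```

i=1: 2<8, data[1] = 8+1 = 9 → [8, 9, 7, 7, 5]
i=2: 7<9, data[2] = 9+1 = 10 → [8, 9, 10, 7, 5]
i=3: 7<10, data[3] = 10+1 = 11 → [8, 9, 10, 11, 5]
i=4: 5<11, data[4] = 11+1 = 12 → [8, 9, 10, 11, 12]

[8, 9, 10, 11, 12]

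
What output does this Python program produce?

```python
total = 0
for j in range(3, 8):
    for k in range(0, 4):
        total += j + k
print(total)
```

j=3,k=0: total = 0+3 = 3
j=3,k=1: total = 3+4 = 7
j=3,k=2: total = 7+5 = 12
j=3,k=3: total = 12+6 = 18
j=4,k=0: total = 18+4 = 22
j=4,k=1: total = 22+5 = 27
j=4,k=2: total = 27+6 = 33
j=4,k=3: total = 33+7 = 40
j=5,k=0: total = 40+5 = 45
j=5,k=1: total = 45+6 = 51
j=5,k=2: total = 51+7 = 58
j=5,k=3: total = 58+8 = 66
j=6,k=0: total = 66+6 = 72
j=6,k=1: total = 72+7 = 79
j=6,k=2: total = 79+8 = 87
j=6,k=3: total = 87+9 = 96
j=7,k=0: total = 96+7 = 103
j=7,k=1: total = 103+8 = 111
j=7,k=2: total = 111+9 = 120
j=7,k=3: total = 120+10 = 130

130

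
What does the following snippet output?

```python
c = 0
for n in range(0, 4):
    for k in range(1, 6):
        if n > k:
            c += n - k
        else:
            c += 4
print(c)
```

72

n=0,k=1: not 0>1, c = 0+4 = 4
n=0,k=2: not 0>2, c = 4+4 = 8
n=0,k=3: not 0>3, c = 8+4 = 12
n=0,k=4: not 0>4, c = 12+4 = 16
n=0,k=5: not 0>5, c = 16+4 = 20
n=1,k=1: not 1>1, c = 20+4 = 24
n=1,k=2: not 1>2, c = 24+4 = 28
n=1,k=3: not 1>3, c = 28+4 = 32
n=1,k=4: not 1>4, c = 32+4 = 36
n=1,k=5: not 1>5, c = 36+4 = 40
n=2,k=1: 2>1, c = 40+1 = 41
n=2,k=2: not 2>2, c = 41+4 = 45
n=2,k=3: not 2>3, c = 45+4 = 49
n=2,k=4: not 2>4, c = 49+4 = 53
n=2,k=5: not 2>5, c = 53+4 = 57
n=3,k=1: 3>1, c = 57+2 = 59
n=3,k=2: 3>2, c = 59+1 = 60
n=3,k=3: not 3>3, c = 60+4 = 64
n=3,k=4: not 3>4, c = 64+4 = 68
n=3,k=5: not 3>5, c = 68+4 = 72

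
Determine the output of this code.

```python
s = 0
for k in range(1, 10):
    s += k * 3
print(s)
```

135

k=1: s = 0+1*3 = 3
k=2: s = 3+2*3 = 9
k=3: s = 9+3*3 = 18
k=4: s = 18+4*3 = 30
k=5: s = 30+5*3 = 45
k=6: s = 45+6*3 = 63
k=7: s = 63+7*3 = 84
k=8: s = 84+8*3 = 108
k=9: s = 108+9*3 = 135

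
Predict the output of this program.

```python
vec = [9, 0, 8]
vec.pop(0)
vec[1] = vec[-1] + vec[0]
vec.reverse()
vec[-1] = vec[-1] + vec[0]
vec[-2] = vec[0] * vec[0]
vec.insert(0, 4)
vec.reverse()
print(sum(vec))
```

pop(0) removes 9 → [0, 8]
vec[1] = vec[-1]+vec[0] = 8+0 = 8 → [0, 8]
reverse → [8, 0]
vec[-1] = vec[-1]+vec[0] = 0+8 = 8 → [8, 8]
vec[-2] = vec[0]*vec[0] = 8*8 = 64 → [64, 8]
insert 4 at 0 → [4, 64, 8]
reverse → [8, 64, 4]
sum = 76

76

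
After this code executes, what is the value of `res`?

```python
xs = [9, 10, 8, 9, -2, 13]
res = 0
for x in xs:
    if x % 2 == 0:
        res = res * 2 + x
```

54

x=9: not even
x=10: even, res = 0*2+10 = 10
x=8: even, res = 10*2+8 = 28
x=9: not even
x=-2: even, res = 28*2+(-2) = 54
x=13: not even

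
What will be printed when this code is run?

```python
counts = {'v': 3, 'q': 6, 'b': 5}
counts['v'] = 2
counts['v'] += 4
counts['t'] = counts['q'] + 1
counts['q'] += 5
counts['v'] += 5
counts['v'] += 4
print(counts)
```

counts['v'] = 2 → {'v': 2, 'q': 6, 'b': 5}
counts['v'] = 2+4 = 6 → {'v': 6, 'q': 6, 'b': 5}
counts['t'] = counts['q']+1 = 7 → {'v': 6, 'q': 6, 'b': 5, 't': 7}
counts['q'] = 6+5 = 11 → {'v': 6, 'q': 11, 'b': 5, 't': 7}
counts['v'] = 6+5 = 11 → {'v': 11, 'q': 11, 'b': 5, 't': 7}
counts['v'] = 11+4 = 15 → {'v': 15, 'q': 11, 'b': 5, 't': 7}

{'v': 15, 'q': 11, 'b': 5, 't': 7}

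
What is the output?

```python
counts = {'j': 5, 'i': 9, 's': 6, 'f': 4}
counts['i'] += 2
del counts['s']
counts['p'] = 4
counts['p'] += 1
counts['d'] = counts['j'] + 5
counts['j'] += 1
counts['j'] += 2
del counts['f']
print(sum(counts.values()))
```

34

counts['i'] = 9+2 = 11 → {'j': 5, 'i': 11, 's': 6, 'f': 4}
del 's' → {'j': 5, 'i': 11, 'f': 4}
counts['p'] = 4 → {'j': 5, 'i': 11, 'f': 4, 'p': 4}
counts['p'] = 4+1 = 5 → {'j': 5, 'i': 11, 'f': 4, 'p': 5}
counts['d'] = counts['j']+5 = 10 → {'j': 5, 'i': 11, 'f': 4, 'p': 5, 'd': 10}
counts['j'] = 5+1 = 6 → {'j': 6, 'i': 11, 'f': 4, 'p': 5, 'd': 10}
counts['j'] = 6+2 = 8 → {'j': 8, 'i': 11, 'f': 4, 'p': 5, 'd': 10}
del 'f' → {'j': 8, 'i': 11, 'p': 5, 'd': 10}
sum of values = 34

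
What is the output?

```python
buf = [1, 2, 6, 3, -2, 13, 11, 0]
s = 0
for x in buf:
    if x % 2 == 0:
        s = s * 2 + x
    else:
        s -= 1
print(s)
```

12

x=1: not even, s = 0-1 = -1
x=2: even, s = (-1)*2+2 = 0
x=6: even, s = 0*2+6 = 6
x=3: not even, s = 6-1 = 5
x=-2: even, s = 5*2+(-2) = 8
x=13: not even, s = 8-1 = 7
x=11: not even, s = 7-1 = 6
x=0: even, s = 6*2+0 = 12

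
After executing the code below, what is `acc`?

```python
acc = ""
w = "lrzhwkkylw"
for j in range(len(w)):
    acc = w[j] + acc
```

'wlykkwhzrl'

j=0: prepend 'l' → 'l'
j=1: prepend 'r' → 'rl'
j=2: prepend 'z' → 'zrl'
j=3: prepend 'h' → 'hzrl'
j=4: prepend 'w' → 'whzrl'
j=5: prepend 'k' → 'kwhzrl'
j=6: prepend 'k' → 'kkwhzrl'
j=7: prepend 'y' → 'ykkwhzrl'
j=8: prepend 'l' → 'lykkwhzrl'
j=9: prepend 'w' → 'wlykkwhzrl'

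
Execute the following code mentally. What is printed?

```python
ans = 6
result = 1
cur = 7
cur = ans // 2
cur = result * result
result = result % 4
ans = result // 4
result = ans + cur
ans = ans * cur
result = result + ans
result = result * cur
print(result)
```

1

cur = 6//2 = 3
cur = 1*1 = 1
result = 1%4 = 1
ans = 1//4 = 0
result = 0+1 = 1
ans = 0*1 = 0
result = 1+0 = 1
result = 1*1 = 1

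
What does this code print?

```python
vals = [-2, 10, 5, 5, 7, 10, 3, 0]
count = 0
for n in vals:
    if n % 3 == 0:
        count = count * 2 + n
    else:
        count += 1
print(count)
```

30

n=-2: not %3==0, count = 0+1 = 1
n=10: not %3==0, count = 1+1 = 2
n=5: not %3==0, count = 2+1 = 3
n=5: not %3==0, count = 3+1 = 4
n=7: not %3==0, count = 4+1 = 5
n=10: not %3==0, count = 5+1 = 6
n=3: %3==0, count = 6*2+3 = 15
n=0: %3==0, count = 15*2+0 = 30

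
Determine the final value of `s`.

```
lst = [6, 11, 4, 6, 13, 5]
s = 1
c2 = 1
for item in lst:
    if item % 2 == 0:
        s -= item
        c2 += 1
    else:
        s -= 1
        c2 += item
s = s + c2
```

item=6: even, s = 1-6 = -5; c2=2
item=11: not even, s = (-5)-1 = -6; c2=13
item=4: even, s = (-6)-4 = -10; c2=14
item=6: even, s = (-10)-6 = -16; c2=15
item=13: not even, s = (-16)-1 = -17; c2=28
item=5: not even, s = (-17)-1 = -18; c2=33
s+c2 = (-18)+33 = 15

15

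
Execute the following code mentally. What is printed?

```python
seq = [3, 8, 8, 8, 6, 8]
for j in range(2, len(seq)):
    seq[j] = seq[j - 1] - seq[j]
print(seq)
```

j=2: seq[2] = 8-8 = 0 → [3, 8, 0, 8, 6, 8]
j=3: seq[3] = 0-8 = -8 → [3, 8, 0, -8, 6, 8]
j=4: seq[4] = (-8)-6 = -14 → [3, 8, 0, -8, -14, 8]
j=5: seq[5] = (-14)-8 = -22 → [3, 8, 0, -8, -14, -22]

[3, 8, 0, -8, -14, -22]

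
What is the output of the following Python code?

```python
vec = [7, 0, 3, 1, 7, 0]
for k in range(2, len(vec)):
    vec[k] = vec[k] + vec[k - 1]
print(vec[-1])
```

11

k=2: vec[2] = 3+0 = 3 → [7, 0, 3, 1, 7, 0]
k=3: vec[3] = 1+3 = 4 → [7, 0, 3, 4, 7, 0]
k=4: vec[4] = 7+4 = 11 → [7, 0, 3, 4, 11, 0]
k=5: vec[5] = 0+11 = 11 → [7, 0, 3, 4, 11, 11]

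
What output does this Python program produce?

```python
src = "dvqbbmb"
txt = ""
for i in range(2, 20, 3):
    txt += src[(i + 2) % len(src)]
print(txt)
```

bdbbqm

i=2: add src[4]='b' → 'b'
i=5: add src[0]='d' → 'bd'
i=8: add src[3]='b' → 'bdb'
i=11: add src[6]='b' → 'bdbb'
i=14: add src[2]='q' → 'bdbbq'
i=17: add src[5]='m' → 'bdbbqm'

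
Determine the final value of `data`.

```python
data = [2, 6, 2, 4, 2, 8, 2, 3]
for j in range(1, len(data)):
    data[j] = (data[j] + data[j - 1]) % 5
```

[2, 3, 0, 4, 1, 4, 1, 4]

j=1: data[1] = (6+2)%5 = 3 → [2, 3, 2, 4, 2, 8, 2, 3]
j=2: data[2] = (2+3)%5 = 0 → [2, 3, 0, 4, 2, 8, 2, 3]
j=3: data[3] = (4+0)%5 = 4 → [2, 3, 0, 4, 2, 8, 2, 3]
j=4: data[4] = (2+4)%5 = 1 → [2, 3, 0, 4, 1, 8, 2, 3]
j=5: data[5] = (8+1)%5 = 4 → [2, 3, 0, 4, 1, 4, 2, 3]
j=6: data[6] = (2+4)%5 = 1 → [2, 3, 0, 4, 1, 4, 1, 3]
j=7: data[7] = (3+1)%5 = 4 → [2, 3, 0, 4, 1, 4, 1, 4]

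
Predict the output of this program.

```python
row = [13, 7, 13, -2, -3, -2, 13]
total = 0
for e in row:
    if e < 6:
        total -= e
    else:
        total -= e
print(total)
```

e=13: not <6, total = 0-13 = -13
e=7: not <6, total = (-13)-7 = -20
e=13: not <6, total = (-20)-13 = -33
e=-2: <6, total = (-33)-(-2) = -31
e=-3: <6, total = (-31)-(-3) = -28
e=-2: <6, total = (-28)-(-2) = -26
e=13: not <6, total = (-26)-13 = -39

-39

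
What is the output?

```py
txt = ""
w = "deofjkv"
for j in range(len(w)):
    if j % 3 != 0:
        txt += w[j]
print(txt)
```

eojk

j=0: skip
j=1: add 'e' → 'e'
j=2: add 'o' → 'eo'
j=3: skip
j=4: add 'j' → 'eoj'
j=5: add 'k' → 'eojk'
j=6: skip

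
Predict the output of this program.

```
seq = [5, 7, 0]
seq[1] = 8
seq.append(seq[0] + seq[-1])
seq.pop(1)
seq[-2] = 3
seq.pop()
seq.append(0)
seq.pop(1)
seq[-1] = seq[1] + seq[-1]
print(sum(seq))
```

seq[1] = 8 → [5, 8, 0]
append seq[0]+seq[-1] = 5+0 = 5 → [5, 8, 0, 5]
pop(1) removes 8 → [5, 0, 5]
seq[-2] = 3 → [5, 3, 5]
pop() removes 5 → [5, 3]
append 0 → [5, 3, 0]
pop(1) removes 3 → [5, 0]
seq[-1] = seq[1]+seq[-1] = 0+0 = 0 → [5, 0]
sum = 5

5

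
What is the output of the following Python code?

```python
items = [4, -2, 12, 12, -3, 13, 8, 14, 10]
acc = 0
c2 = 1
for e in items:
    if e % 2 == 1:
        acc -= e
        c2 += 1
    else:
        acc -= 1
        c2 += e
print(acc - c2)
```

e=4: not odd, acc = 0-1 = -1; c2=5
e=-2: not odd, acc = (-1)-1 = -2; c2=3
e=12: not odd, acc = (-2)-1 = -3; c2=15
e=12: not odd, acc = (-3)-1 = -4; c2=27
e=-3: odd, acc = (-4)-(-3) = -1; c2=28
e=13: odd, acc = (-1)-13 = -14; c2=29
e=8: not odd, acc = (-14)-1 = -15; c2=37
e=14: not odd, acc = (-15)-1 = -16; c2=51
e=10: not odd, acc = (-16)-1 = -17; c2=61
acc-c2 = (-17)-61 = -78

-78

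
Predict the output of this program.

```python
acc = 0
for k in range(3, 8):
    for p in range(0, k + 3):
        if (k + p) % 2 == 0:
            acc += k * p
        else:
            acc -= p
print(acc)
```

k=3,p=0: odd sum, acc = 0-0 = 0
k=3,p=1: even sum, acc = 0+3 = 3
k=3,p=2: odd sum, acc = 3-2 = 1
k=3,p=3: even sum, acc = 1+9 = 10
k=3,p=4: odd sum, acc = 10-4 = 6
k=3,p=5: even sum, acc = 6+15 = 21
k=4,p=0: even sum, acc = 21+0 = 21
k=4,p=1: odd sum, acc = 21-1 = 20
k=4,p=2: even sum, acc = 20+8 = 28
k=4,p=3: odd sum, acc = 28-3 = 25
k=4,p=4: even sum, acc = 25+16 = 41
k=4,p=5: odd sum, acc = 41-5 = 36
k=4,p=6: even sum, acc = 36+24 = 60
k=5,p=0: odd sum, acc = 60-0 = 60
k=5,p=1: even sum, acc = 60+5 = 65
k=5,p=2: odd sum, acc = 65-2 = 63
k=5,p=3: even sum, acc = 63+15 = 78
k=5,p=4: odd sum, acc = 78-4 = 74
k=5,p=5: even sum, acc = 74+25 = 99
k=5,p=6: odd sum, acc = 99-6 = 93
k=5,p=7: even sum, acc = 93+35 = 128
k=6,p=0: even sum, acc = 128+0 = 128
k=6,p=1: odd sum, acc = 128-1 = 127
k=6,p=2: even sum, acc = 127+12 = 139
k=6,p=3: odd sum, acc = 139-3 = 136
k=6,p=4: even sum, acc = 136+24 = 160
k=6,p=5: odd sum, acc = 160-5 = 155
k=6,p=6: even sum, acc = 155+36 = 191
k=6,p=7: odd sum, acc = 191-7 = 184
k=6,p=8: even sum, acc = 184+48 = 232
k=7,p=0: odd sum, acc = 232-0 = 232
k=7,p=1: even sum, acc = 232+7 = 239
k=7,p=2: odd sum, acc = 239-2 = 237
k=7,p=3: even sum, acc = 237+21 = 258
k=7,p=4: odd sum, acc = 258-4 = 254
k=7,p=5: even sum, acc = 254+35 = 289
k=7,p=6: odd sum, acc = 289-6 = 283
k=7,p=7: even sum, acc = 283+49 = 332
k=7,p=8: odd sum, acc = 332-8 = 324
k=7,p=9: even sum, acc = 324+63 = 387

387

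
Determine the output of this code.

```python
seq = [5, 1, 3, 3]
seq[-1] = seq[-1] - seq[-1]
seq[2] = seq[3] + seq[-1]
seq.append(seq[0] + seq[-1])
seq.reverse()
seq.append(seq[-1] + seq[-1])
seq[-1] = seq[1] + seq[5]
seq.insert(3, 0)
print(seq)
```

[5, 0, 0, 0, 1, 5, 10]

seq[-1] = seq[-1]-seq[-1] = 3-3 = 0 → [5, 1, 3, 0]
seq[2] = seq[3]+seq[-1] = 0+0 = 0 → [5, 1, 0, 0]
append seq[0]+seq[-1] = 5+0 = 5 → [5, 1, 0, 0, 5]
reverse → [5, 0, 0, 1, 5]
append seq[-1]+seq[-1] = 5+5 = 10 → [5, 0, 0, 1, 5, 10]
seq[-1] = seq[1]+seq[5] = 0+10 = 10 → [5, 0, 0, 1, 5, 10]
insert 0 at 3 → [5, 0, 0, 0, 1, 5, 10]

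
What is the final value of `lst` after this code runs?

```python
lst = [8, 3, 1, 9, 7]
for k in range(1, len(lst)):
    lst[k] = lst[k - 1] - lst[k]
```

k=1: lst[1] = 8-3 = 5 → [8, 5, 1, 9, 7]
k=2: lst[2] = 5-1 = 4 → [8, 5, 4, 9, 7]
k=3: lst[3] = 4-9 = -5 → [8, 5, 4, -5, 7]
k=4: lst[4] = (-5)-7 = -12 → [8, 5, 4, -5, -12]

[8, 5, 4, -5, -12]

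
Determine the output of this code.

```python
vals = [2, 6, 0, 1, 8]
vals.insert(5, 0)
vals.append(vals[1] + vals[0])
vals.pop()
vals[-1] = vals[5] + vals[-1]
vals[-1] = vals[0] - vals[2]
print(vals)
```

[2, 6, 0, 1, 8, 2]

insert 0 at 5 → [2, 6, 0, 1, 8, 0]
append vals[1]+vals[0] = 6+2 = 8 → [2, 6, 0, 1, 8, 0, 8]
pop() removes 8 → [2, 6, 0, 1, 8, 0]
vals[-1] = vals[5]+vals[-1] = 0+0 = 0 → [2, 6, 0, 1, 8, 0]
vals[-1] = vals[0]-vals[2] = 2-0 = 2 → [2, 6, 0, 1, 8, 2]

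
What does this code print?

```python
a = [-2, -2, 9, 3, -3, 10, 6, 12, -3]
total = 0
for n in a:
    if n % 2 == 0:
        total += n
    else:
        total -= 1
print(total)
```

n=-2: even, total = 0+(-2) = -2
n=-2: even, total = (-2)+(-2) = -4
n=9: not even, total = (-4)-1 = -5
n=3: not even, total = (-5)-1 = -6
n=-3: not even, total = (-6)-1 = -7
n=10: even, total = (-7)+10 = 3
n=6: even, total = 3+6 = 9
n=12: even, total = 9+12 = 21
n=-3: not even, total = 21-1 = 20

20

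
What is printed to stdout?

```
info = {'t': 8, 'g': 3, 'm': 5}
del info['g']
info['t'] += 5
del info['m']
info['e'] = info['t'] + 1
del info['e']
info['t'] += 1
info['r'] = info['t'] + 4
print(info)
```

del 'g' → {'t': 8, 'm': 5}
info['t'] = 8+5 = 13 → {'t': 13, 'm': 5}
del 'm' → {'t': 13}
info['e'] = info['t']+1 = 14 → {'t': 13, 'e': 14}
del 'e' → {'t': 13}
info['t'] = 13+1 = 14 → {'t': 14}
info['r'] = info['t']+4 = 18 → {'t': 14, 'r': 18}

{'t': 14, 'r': 18}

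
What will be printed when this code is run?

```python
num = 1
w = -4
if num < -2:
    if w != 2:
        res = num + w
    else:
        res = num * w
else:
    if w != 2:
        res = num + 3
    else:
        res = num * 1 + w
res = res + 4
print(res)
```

8

num=1, w=-4
num < -2 is False; w != 2 is True
→ res = num + 3 = 4
res = 4+4 = 8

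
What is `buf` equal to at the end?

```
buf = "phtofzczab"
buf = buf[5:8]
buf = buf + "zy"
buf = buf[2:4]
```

slice [5:8] → 'zcz'
+ 'zy' → 'zczzy'
slice [2:4] → 'zz'

'zz'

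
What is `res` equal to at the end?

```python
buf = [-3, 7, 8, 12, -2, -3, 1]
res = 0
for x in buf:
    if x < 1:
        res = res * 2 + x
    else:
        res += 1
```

-6

x=-3: <1, res = 0*2+(-3) = -3
x=7: not <1, res = (-3)+1 = -2
x=8: not <1, res = (-2)+1 = -1
x=12: not <1, res = (-1)+1 = 0
x=-2: <1, res = 0*2+(-2) = -2
x=-3: <1, res = (-2)*2+(-3) = -7
x=1: not <1, res = (-7)+1 = -6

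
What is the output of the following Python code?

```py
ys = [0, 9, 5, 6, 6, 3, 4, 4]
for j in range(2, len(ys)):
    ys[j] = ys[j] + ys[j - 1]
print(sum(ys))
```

j=2: ys[2] = 5+9 = 14 → [0, 9, 14, 6, 6, 3, 4, 4]
j=3: ys[3] = 6+14 = 20 → [0, 9, 14, 20, 6, 3, 4, 4]
j=4: ys[4] = 6+20 = 26 → [0, 9, 14, 20, 26, 3, 4, 4]
j=5: ys[5] = 3+26 = 29 → [0, 9, 14, 20, 26, 29, 4, 4]
j=6: ys[6] = 4+29 = 33 → [0, 9, 14, 20, 26, 29, 33, 4]
j=7: ys[7] = 4+33 = 37 → [0, 9, 14, 20, 26, 29, 33, 37]
sum = 168

168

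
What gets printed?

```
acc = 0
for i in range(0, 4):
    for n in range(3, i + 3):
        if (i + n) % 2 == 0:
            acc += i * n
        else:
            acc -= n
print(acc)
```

i=1,n=3: even sum, acc = 0+3 = 3
i=2,n=3: odd sum, acc = 3-3 = 0
i=2,n=4: even sum, acc = 0+8 = 8
i=3,n=3: even sum, acc = 8+9 = 17
i=3,n=4: odd sum, acc = 17-4 = 13
i=3,n=5: even sum, acc = 13+15 = 28

28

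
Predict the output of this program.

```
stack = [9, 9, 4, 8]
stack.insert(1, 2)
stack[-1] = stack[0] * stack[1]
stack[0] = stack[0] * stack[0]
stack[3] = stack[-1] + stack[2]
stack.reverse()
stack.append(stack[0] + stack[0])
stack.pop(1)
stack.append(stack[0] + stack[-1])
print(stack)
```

insert 2 at 1 → [9, 2, 9, 4, 8]
stack[-1] = stack[0]*stack[1] = 9*2 = 18 → [9, 2, 9, 4, 18]
stack[0] = stack[0]*stack[0] = 9*9 = 81 → [81, 2, 9, 4, 18]
stack[3] = stack[-1]+stack[2] = 18+9 = 27 → [81, 2, 9, 27, 18]
reverse → [18, 27, 9, 2, 81]
append stack[0]+stack[0] = 18+18 = 36 → [18, 27, 9, 2, 81, 36]
pop(1) removes 27 → [18, 9, 2, 81, 36]
append stack[0]+stack[-1] = 18+36 = 54 → [18, 9, 2, 81, 36, 54]

[18, 9, 2, 81, 36, 54]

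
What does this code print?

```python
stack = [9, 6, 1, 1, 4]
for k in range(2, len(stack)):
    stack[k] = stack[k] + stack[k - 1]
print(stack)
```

k=2: stack[2] = 1+6 = 7 → [9, 6, 7, 1, 4]
k=3: stack[3] = 1+7 = 8 → [9, 6, 7, 8, 4]
k=4: stack[4] = 4+8 = 12 → [9, 6, 7, 8, 12]

[9, 6, 7, 8, 12]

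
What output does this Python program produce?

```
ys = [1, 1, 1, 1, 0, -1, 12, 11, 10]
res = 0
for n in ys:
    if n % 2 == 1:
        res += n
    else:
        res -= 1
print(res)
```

n=1: odd, res = 0+1 = 1
n=1: odd, res = 1+1 = 2
n=1: odd, res = 2+1 = 3
n=1: odd, res = 3+1 = 4
n=0: not odd, res = 4-1 = 3
n=-1: odd, res = 3+(-1) = 2
n=12: not odd, res = 2-1 = 1
n=11: odd, res = 1+11 = 12
n=10: not odd, res = 12-1 = 11

11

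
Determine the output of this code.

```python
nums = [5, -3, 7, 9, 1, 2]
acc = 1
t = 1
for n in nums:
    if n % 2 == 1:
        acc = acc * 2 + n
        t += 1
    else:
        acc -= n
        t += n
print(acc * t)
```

n=5: odd, acc = 1*2+5 = 7; t=2
n=-3: odd, acc = 7*2+(-3) = 11; t=3
n=7: odd, acc = 11*2+7 = 29; t=4
n=9: odd, acc = 29*2+9 = 67; t=5
n=1: odd, acc = 67*2+1 = 135; t=6
n=2: not odd, acc = 135-2 = 133; t=8
acc*t = 133*8 = 1064

1064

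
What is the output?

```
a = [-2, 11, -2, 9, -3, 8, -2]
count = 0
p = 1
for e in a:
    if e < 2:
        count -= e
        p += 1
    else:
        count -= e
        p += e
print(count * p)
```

e=-2: <2, count = 0-(-2) = 2; p=2
e=11: not <2, count = 2-11 = -9; p=13
e=-2: <2, count = (-9)-(-2) = -7; p=14
e=9: not <2, count = (-7)-9 = -16; p=23
e=-3: <2, count = (-16)-(-3) = -13; p=24
e=8: not <2, count = (-13)-8 = -21; p=32
e=-2: <2, count = (-21)-(-2) = -19; p=33
count*p = (-19)*33 = -627

-627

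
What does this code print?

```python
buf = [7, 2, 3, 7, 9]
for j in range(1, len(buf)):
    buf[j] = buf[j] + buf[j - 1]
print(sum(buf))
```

75

j=1: buf[1] = 2+7 = 9 → [7, 9, 3, 7, 9]
j=2: buf[2] = 3+9 = 12 → [7, 9, 12, 7, 9]
j=3: buf[3] = 7+12 = 19 → [7, 9, 12, 19, 9]
j=4: buf[4] = 9+19 = 28 → [7, 9, 12, 19, 28]
sum = 75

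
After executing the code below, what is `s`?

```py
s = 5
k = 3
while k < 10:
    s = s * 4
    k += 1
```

k=3: s = 5*4 = 20
k=4: s = 20*4 = 80
k=5: s = 80*4 = 320
k=6: s = 320*4 = 1280
k=7: s = 1280*4 = 5120
k=8: s = 5120*4 = 20480
k=9: s = 20480*4 = 81920

81920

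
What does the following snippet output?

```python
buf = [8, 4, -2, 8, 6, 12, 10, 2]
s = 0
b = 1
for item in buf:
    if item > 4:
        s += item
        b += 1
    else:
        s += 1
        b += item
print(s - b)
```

37

item=8: >4, s = 0+8 = 8; b=2
item=4: not >4, s = 8+1 = 9; b=6
item=-2: not >4, s = 9+1 = 10; b=4
item=8: >4, s = 10+8 = 18; b=5
item=6: >4, s = 18+6 = 24; b=6
item=12: >4, s = 24+12 = 36; b=7
item=10: >4, s = 36+10 = 46; b=8
item=2: not >4, s = 46+1 = 47; b=10
s-b = 47-10 = 37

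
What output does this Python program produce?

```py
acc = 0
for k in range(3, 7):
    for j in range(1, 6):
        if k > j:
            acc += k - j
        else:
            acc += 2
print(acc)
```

46

k=3,j=1: 3>1, acc = 0+2 = 2
k=3,j=2: 3>2, acc = 2+1 = 3
k=3,j=3: not 3>3, acc = 3+2 = 5
k=3,j=4: not 3>4, acc = 5+2 = 7
k=3,j=5: not 3>5, acc = 7+2 = 9
k=4,j=1: 4>1, acc = 9+3 = 12
k=4,j=2: 4>2, acc = 12+2 = 14
k=4,j=3: 4>3, acc = 14+1 = 15
k=4,j=4: not 4>4, acc = 15+2 = 17
k=4,j=5: not 4>5, acc = 17+2 = 19
k=5,j=1: 5>1, acc = 19+4 = 23
k=5,j=2: 5>2, acc = 23+3 = 26
k=5,j=3: 5>3, acc = 26+2 = 28
k=5,j=4: 5>4, acc = 28+1 = 29
k=5,j=5: not 5>5, acc = 29+2 = 31
k=6,j=1: 6>1, acc = 31+5 = 36
k=6,j=2: 6>2, acc = 36+4 = 40
k=6,j=3: 6>3, acc = 40+3 = 43
k=6,j=4: 6>4, acc = 43+2 = 45
k=6,j=5: 6>5, acc = 45+1 = 46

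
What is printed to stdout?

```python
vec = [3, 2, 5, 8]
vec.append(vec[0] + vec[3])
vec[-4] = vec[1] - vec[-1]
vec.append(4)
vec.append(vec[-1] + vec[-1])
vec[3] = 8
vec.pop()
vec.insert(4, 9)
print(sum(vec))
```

31

append vec[0]+vec[3] = 3+8 = 11 → [3, 2, 5, 8, 11]
vec[-4] = vec[1]-vec[-1] = 2-11 = -9 → [3, -9, 5, 8, 11]
append 4 → [3, -9, 5, 8, 11, 4]
append vec[-1]+vec[-1] = 4+4 = 8 → [3, -9, 5, 8, 11, 4, 8]
vec[3] = 8 → [3, -9, 5, 8, 11, 4, 8]
pop() removes 8 → [3, -9, 5, 8, 11, 4]
insert 9 at 4 → [3, -9, 5, 8, 9, 11, 4]
sum = 31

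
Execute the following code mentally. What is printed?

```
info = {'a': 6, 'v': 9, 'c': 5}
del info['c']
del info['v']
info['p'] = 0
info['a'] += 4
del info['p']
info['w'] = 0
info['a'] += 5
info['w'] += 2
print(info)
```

{'a': 15, 'w': 2}

del 'c' → {'a': 6, 'v': 9}
del 'v' → {'a': 6}
info['p'] = 0 → {'a': 6, 'p': 0}
info['a'] = 6+4 = 10 → {'a': 10, 'p': 0}
del 'p' → {'a': 10}
info['w'] = 0 → {'a': 10, 'w': 0}
info['a'] = 10+5 = 15 → {'a': 15, 'w': 0}
info['w'] = 0+2 = 2 → {'a': 15, 'w': 2}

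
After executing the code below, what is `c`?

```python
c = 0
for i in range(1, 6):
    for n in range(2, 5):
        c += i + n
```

90

i=1,n=2: c = 0+3 = 3
i=1,n=3: c = 3+4 = 7
i=1,n=4: c = 7+5 = 12
i=2,n=2: c = 12+4 = 16
i=2,n=3: c = 16+5 = 21
i=2,n=4: c = 21+6 = 27
i=3,n=2: c = 27+5 = 32
i=3,n=3: c = 32+6 = 38
i=3,n=4: c = 38+7 = 45
i=4,n=2: c = 45+6 = 51
i=4,n=3: c = 51+7 = 58
i=4,n=4: c = 58+8 = 66
i=5,n=2: c = 66+7 = 73
i=5,n=3: c = 73+8 = 81
i=5,n=4: c = 81+9 = 90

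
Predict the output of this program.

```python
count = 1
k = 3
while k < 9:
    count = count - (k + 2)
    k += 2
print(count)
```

k=3: count = 1-5 = -4
k=5: count = (-4)-7 = -11
k=7: count = (-11)-9 = -20

-20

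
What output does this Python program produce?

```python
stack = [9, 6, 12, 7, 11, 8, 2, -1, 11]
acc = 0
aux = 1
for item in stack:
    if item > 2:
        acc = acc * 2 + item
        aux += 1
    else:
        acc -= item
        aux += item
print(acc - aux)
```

item=9: >2, acc = 0*2+9 = 9; aux=2
item=6: >2, acc = 9*2+6 = 24; aux=3
item=12: >2, acc = 24*2+12 = 60; aux=4
item=7: >2, acc = 60*2+7 = 127; aux=5
item=11: >2, acc = 127*2+11 = 265; aux=6
item=8: >2, acc = 265*2+8 = 538; aux=7
item=2: not >2, acc = 538-2 = 536; aux=9
item=-1: not >2, acc = 536-(-1) = 537; aux=8
item=11: >2, acc = 537*2+11 = 1085; aux=9
acc-aux = 1085-9 = 1076

1076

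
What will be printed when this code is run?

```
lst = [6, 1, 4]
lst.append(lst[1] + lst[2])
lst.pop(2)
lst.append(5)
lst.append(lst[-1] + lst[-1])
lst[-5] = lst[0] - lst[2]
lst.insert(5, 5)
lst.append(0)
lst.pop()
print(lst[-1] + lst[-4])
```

10

append lst[1]+lst[2] = 1+4 = 5 → [6, 1, 4, 5]
pop(2) removes 4 → [6, 1, 5]
append 5 → [6, 1, 5, 5]
append lst[-1]+lst[-1] = 5+5 = 10 → [6, 1, 5, 5, 10]
lst[-5] = lst[0]-lst[2] = 6-5 = 1 → [1, 1, 5, 5, 10]
insert 5 at 5 → [1, 1, 5, 5, 10, 5]
append 0 → [1, 1, 5, 5, 10, 5, 0]
pop() removes 0 → [1, 1, 5, 5, 10, 5]
lst[-1]+lst[-4] = 5+5 = 10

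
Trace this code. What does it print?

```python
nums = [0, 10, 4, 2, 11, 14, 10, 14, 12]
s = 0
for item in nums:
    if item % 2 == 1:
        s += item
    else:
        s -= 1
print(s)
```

3

item=0: not odd, s = 0-1 = -1
item=10: not odd, s = (-1)-1 = -2
item=4: not odd, s = (-2)-1 = -3
item=2: not odd, s = (-3)-1 = -4
item=11: odd, s = (-4)+11 = 7
item=14: not odd, s = 7-1 = 6
item=10: not odd, s = 6-1 = 5
item=14: not odd, s = 5-1 = 4
item=12: not odd, s = 4-1 = 3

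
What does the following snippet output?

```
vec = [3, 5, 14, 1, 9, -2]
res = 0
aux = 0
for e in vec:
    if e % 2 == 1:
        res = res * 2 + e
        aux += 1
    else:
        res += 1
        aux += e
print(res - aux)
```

44

e=3: odd, res = 0*2+3 = 3; aux=1
e=5: odd, res = 3*2+5 = 11; aux=2
e=14: not odd, res = 11+1 = 12; aux=16
e=1: odd, res = 12*2+1 = 25; aux=17
e=9: odd, res = 25*2+9 = 59; aux=18
e=-2: not odd, res = 59+1 = 60; aux=16
res-aux = 60-16 = 44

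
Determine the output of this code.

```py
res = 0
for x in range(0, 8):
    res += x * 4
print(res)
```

112

x=0: res = 0+0*4 = 0
x=1: res = 0+1*4 = 4
x=2: res = 4+2*4 = 12
x=3: res = 12+3*4 = 24
x=4: res = 24+4*4 = 40
x=5: res = 40+5*4 = 60
x=6: res = 60+6*4 = 84
x=7: res = 84+7*4 = 112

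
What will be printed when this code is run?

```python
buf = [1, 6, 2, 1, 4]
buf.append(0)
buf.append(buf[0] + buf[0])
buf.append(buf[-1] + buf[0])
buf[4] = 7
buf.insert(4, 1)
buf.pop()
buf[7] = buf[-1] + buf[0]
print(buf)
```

append 0 → [1, 6, 2, 1, 4, 0]
append buf[0]+buf[0] = 1+1 = 2 → [1, 6, 2, 1, 4, 0, 2]
append buf[-1]+buf[0] = 2+1 = 3 → [1, 6, 2, 1, 4, 0, 2, 3]
buf[4] = 7 → [1, 6, 2, 1, 7, 0, 2, 3]
insert 1 at 4 → [1, 6, 2, 1, 1, 7, 0, 2, 3]
pop() removes 3 → [1, 6, 2, 1, 1, 7, 0, 2]
buf[7] = buf[-1]+buf[0] = 2+1 = 3 → [1, 6, 2, 1, 1, 7, 0, 3]

[1, 6, 2, 1, 1, 7, 0, 3]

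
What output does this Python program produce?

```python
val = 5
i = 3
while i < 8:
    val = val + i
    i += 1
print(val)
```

30

i=3: val = 5+3 = 8
i=4: val = 8+4 = 12
i=5: val = 12+5 = 17
i=6: val = 17+6 = 23
i=7: val = 23+7 = 30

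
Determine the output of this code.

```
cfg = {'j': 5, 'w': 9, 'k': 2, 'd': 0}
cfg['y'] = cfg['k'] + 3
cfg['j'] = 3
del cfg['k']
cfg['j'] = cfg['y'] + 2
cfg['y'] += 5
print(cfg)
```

{'j': 7, 'w': 9, 'd': 0, 'y': 10}

cfg['y'] = cfg['k']+3 = 5 → {'j': 5, 'w': 9, 'k': 2, 'd': 0, 'y': 5}
cfg['j'] = 3 → {'j': 3, 'w': 9, 'k': 2, 'd': 0, 'y': 5}
del 'k' → {'j': 3, 'w': 9, 'd': 0, 'y': 5}
cfg['j'] = cfg['y']+2 = 7 → {'j': 7, 'w': 9, 'd': 0, 'y': 5}
cfg['y'] = 5+5 = 10 → {'j': 7, 'w': 9, 'd': 0, 'y': 10}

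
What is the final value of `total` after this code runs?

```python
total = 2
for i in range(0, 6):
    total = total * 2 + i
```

185

i=0: total = 2*2+0 = 4
i=1: total = 4*2+1 = 9
i=2: total = 9*2+2 = 20
i=3: total = 20*2+3 = 43
i=4: total = 43*2+4 = 90
i=5: total = 90*2+5 = 185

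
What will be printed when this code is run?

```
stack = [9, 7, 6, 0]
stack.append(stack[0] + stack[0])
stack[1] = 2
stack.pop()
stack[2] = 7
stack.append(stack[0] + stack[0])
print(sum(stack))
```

36

append stack[0]+stack[0] = 9+9 = 18 → [9, 7, 6, 0, 18]
stack[1] = 2 → [9, 2, 6, 0, 18]
pop() removes 18 → [9, 2, 6, 0]
stack[2] = 7 → [9, 2, 7, 0]
append stack[0]+stack[0] = 9+9 = 18 → [9, 2, 7, 0, 18]
sum = 36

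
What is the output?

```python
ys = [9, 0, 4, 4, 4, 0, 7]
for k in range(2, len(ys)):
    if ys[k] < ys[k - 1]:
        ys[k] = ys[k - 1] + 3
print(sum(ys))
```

k=2: 4>=0, unchanged → [9, 0, 4, 4, 4, 0, 7]
k=3: 4>=4, unchanged → [9, 0, 4, 4, 4, 0, 7]
k=4: 4>=4, unchanged → [9, 0, 4, 4, 4, 0, 7]
k=5: 0<4, ys[5] = 4+3 = 7 → [9, 0, 4, 4, 4, 7, 7]
k=6: 7>=7, unchanged → [9, 0, 4, 4, 4, 7, 7]
sum = 35

35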